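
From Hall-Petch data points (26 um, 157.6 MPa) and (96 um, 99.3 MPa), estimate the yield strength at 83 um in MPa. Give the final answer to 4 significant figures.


sigma_y = sigma0 + k / sqrt(d)
1/sqrt(d1) = 1/sqrt(2.6e-05) = 196.116;  1/sqrt(d2) = 102.062
k = (sigma1 - sigma2) / (1/sqrt(d1) - 1/sqrt(d2)) = (157.6 - 99.3) / (196.116 - 102.062) = 0.619856 MPa*m^0.5
sigma0 = sigma1 - k/sqrt(d1) = 157.6 - 0.619856*196.116 = 36.0362 MPa
sigma_y(d3) = 36.0362 + 0.619856 / sqrt(8.3e-05) = 104.1 MPa


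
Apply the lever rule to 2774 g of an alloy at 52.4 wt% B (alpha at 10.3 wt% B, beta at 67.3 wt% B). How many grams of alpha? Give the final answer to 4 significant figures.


f_alpha = (C_beta - C0) / (C_beta - C_alpha)
f_alpha = (67.3 - 52.4) / (67.3 - 10.3) = 0.261404
m_alpha = f_alpha * m_total = 0.261404 * 2774 = 725.1 g


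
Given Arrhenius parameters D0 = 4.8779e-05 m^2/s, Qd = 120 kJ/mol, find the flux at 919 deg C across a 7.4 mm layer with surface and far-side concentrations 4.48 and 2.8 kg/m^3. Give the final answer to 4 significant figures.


Step 1: D = D0 * exp(-Qd/(R*T))
T = 919 + 273.15 = 1192.15 K
D = 4.8779e-05 * exp(-120e3 / (8.314 * 1192.15)) = 2.69267e-10 m^2/s
Step 2: J = D * (C1 - C2) / dx
J = 2.69267e-10 * (4.48 - 2.8) / 7.4e-03
J = 6.113e-08 kg/(m^2*s)


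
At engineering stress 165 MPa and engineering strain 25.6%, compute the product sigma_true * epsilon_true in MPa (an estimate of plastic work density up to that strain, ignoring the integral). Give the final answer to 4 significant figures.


sigma_true = sigma_eng * (1 + epsilon_eng)
sigma_true = 165 * (1 + 0.256) = 207.24 MPa
epsilon_true = ln(1 + epsilon_eng)
epsilon_true = ln(1 + 0.256) = 0.227932
sigma_true * epsilon_true = 207.24 * 0.227932 = 47.24 MPa


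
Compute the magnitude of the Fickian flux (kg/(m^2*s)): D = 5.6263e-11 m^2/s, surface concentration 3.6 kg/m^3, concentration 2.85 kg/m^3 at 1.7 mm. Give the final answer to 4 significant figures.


J = -D * (dC/dx) = D * (C1 - C2) / dx
J = 5.6263e-11 * (3.6 - 2.85) / 1.7e-03
J = 2.482e-08 kg/(m^2*s)


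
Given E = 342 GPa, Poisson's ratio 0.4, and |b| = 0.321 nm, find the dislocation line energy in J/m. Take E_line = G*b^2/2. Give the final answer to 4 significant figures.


Step 1: G = E / (2*(1+nu))
G = 342 / (2*(1+0.4)) = 122.143 GPa = 1.22143e+11 Pa
Step 2: E_line = G*b^2/2
b = 0.321 nm = 3.21e-10 m
E_line = 0.5 * 1.22143e+11 * (3.21e-10)^2 = 6.293e-09 J/m


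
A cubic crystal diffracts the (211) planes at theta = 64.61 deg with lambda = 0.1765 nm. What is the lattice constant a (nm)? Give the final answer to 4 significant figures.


d = lambda / (2*sin(theta))
d = 0.1765 / (2*sin(64.61 deg))
d = 0.0976854 nm
a = d * sqrt(h^2+k^2+l^2) = 0.0976854 * sqrt(6)
a = 0.2393 nm


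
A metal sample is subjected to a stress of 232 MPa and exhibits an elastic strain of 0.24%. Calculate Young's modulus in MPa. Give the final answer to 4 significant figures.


E = sigma / epsilon
epsilon = 0.24% = 2.4e-03
E = 232 / 2.4e-03
E = 96670 MPa


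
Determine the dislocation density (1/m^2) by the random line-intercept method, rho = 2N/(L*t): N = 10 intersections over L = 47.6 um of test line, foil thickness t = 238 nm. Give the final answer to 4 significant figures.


rho = 2N / (L * t)
L = 47.6 um = 4.76e-05 m, t = 238 nm = 2.38e-07 m
rho = 2 * 10 / (4.76e-05 * 2.38e-07)
rho = 1.765e+12 1/m^2


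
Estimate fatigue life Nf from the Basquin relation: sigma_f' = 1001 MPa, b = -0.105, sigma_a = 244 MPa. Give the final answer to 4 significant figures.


sigma_a = sigma_f' * (2*Nf)^b
2*Nf = (sigma_a / sigma_f')^(1/b)
2*Nf = (244 / 1001)^(1/-0.105)
2*Nf = 689472
Nf = 344700 cycles


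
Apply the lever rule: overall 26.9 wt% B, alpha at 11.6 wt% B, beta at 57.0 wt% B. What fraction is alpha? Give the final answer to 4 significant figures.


f_alpha = (C_beta - C0) / (C_beta - C_alpha)
f_alpha = (57.0 - 26.9) / (57.0 - 11.6)
f_alpha = 0.663


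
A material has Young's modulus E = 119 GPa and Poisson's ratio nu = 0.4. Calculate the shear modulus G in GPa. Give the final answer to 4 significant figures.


G = E / (2*(1+nu))
G = 119 / (2*(1+0.4))
G = 42.5 GPa


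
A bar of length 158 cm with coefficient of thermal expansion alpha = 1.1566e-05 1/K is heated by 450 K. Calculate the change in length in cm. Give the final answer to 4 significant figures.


dL = L0 * alpha * dT
dL = 158 * 1.1566e-05 * 450
dL = 0.8223 cm


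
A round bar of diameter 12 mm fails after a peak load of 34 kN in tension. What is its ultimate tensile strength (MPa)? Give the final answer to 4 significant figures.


A0 = pi*(d/2)^2 = pi*(12/2)^2 = 113.097 mm^2
UTS = F_max / A0 = 34*1000 / 113.097
UTS = 300.6 MPa


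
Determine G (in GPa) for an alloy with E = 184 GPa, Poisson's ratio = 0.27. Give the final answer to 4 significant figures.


G = E / (2*(1+nu))
G = 184 / (2*(1+0.27))
G = 72.44 GPa


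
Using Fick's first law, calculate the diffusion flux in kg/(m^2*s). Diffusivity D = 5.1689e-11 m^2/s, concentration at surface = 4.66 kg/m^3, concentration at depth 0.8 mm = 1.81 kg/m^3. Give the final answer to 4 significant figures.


J = -D * (dC/dx) = D * (C1 - C2) / dx
J = 5.1689e-11 * (4.66 - 1.81) / 8e-04
J = 1.841e-07 kg/(m^2*s)


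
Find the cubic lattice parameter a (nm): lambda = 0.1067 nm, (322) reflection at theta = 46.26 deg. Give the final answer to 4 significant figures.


d = lambda / (2*sin(theta))
d = 0.1067 / (2*sin(46.26 deg))
d = 0.0738424 nm
a = d * sqrt(h^2+k^2+l^2) = 0.0738424 * sqrt(17)
a = 0.3045 nm


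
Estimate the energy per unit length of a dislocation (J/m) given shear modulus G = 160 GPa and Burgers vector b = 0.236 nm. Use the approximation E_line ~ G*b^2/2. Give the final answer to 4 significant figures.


E = G*b^2/2
b = 0.236 nm = 2.36e-10 m
G = 160 GPa = 1.6e+11 Pa
E = 0.5 * 1.6e+11 * (2.36e-10)^2
E = 4.456e-09 J/m


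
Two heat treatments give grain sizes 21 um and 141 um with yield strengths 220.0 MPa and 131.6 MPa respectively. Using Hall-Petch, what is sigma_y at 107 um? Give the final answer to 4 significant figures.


sigma_y = sigma0 + k / sqrt(d)
1/sqrt(d1) = 1/sqrt(2.1e-05) = 218.218;  1/sqrt(d2) = 84.2152
k = (sigma1 - sigma2) / (1/sqrt(d1) - 1/sqrt(d2)) = (220.0 - 131.6) / (218.218 - 84.2152) = 0.659688 MPa*m^0.5
sigma0 = sigma1 - k/sqrt(d1) = 220.0 - 0.659688*218.218 = 76.0442 MPa
sigma_y(d3) = 76.0442 + 0.659688 / sqrt(1.07e-04) = 139.8 MPa


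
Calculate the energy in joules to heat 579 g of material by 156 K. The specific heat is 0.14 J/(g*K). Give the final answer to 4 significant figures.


Q = m * cp * dT
Q = 579 * 0.14 * 156
Q = 12650 J


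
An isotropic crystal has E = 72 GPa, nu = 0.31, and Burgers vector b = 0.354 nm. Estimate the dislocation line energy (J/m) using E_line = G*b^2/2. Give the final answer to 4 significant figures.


Step 1: G = E / (2*(1+nu))
G = 72 / (2*(1+0.31)) = 27.4809 GPa = 2.74809e+10 Pa
Step 2: E_line = G*b^2/2
b = 0.354 nm = 3.54e-10 m
E_line = 0.5 * 2.74809e+10 * (3.54e-10)^2 = 1.722e-09 J/m


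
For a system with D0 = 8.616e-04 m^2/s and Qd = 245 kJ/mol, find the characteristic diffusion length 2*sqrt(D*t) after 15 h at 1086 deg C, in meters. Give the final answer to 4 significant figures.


Step 1: D = D0 * exp(-Qd/(R*T))
T = 1359.15 K
D = 8.616e-04 * exp(-245e3 / (8.314 * 1359.15)) = 3.30494e-13 m^2/s
Step 2: L = 2*sqrt(D*t)
t = 15 h = 54000 s
L = 2*sqrt(3.30494e-13 * 54000) = 2.672e-04 m


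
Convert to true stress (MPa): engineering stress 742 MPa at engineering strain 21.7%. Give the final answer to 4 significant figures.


sigma_true = sigma_eng * (1 + epsilon_eng)
sigma_true = 742 * (1 + 0.217)
sigma_true = 903 MPa


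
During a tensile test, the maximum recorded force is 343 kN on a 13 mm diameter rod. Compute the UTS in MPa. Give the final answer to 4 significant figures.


A0 = pi*(d/2)^2 = pi*(13/2)^2 = 132.732 mm^2
UTS = F_max / A0 = 343*1000 / 132.732
UTS = 2584 MPa


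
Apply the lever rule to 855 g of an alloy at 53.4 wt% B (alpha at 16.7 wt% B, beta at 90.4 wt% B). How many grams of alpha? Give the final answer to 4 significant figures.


f_alpha = (C_beta - C0) / (C_beta - C_alpha)
f_alpha = (90.4 - 53.4) / (90.4 - 16.7) = 0.502035
m_alpha = f_alpha * m_total = 0.502035 * 855 = 429.2 g


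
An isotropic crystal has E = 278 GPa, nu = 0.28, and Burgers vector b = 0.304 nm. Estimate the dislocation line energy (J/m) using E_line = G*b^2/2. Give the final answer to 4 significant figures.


Step 1: G = E / (2*(1+nu))
G = 278 / (2*(1+0.28)) = 108.594 GPa = 1.08594e+11 Pa
Step 2: E_line = G*b^2/2
b = 0.304 nm = 3.04e-10 m
E_line = 0.5 * 1.08594e+11 * (3.04e-10)^2 = 5.018e-09 J/m


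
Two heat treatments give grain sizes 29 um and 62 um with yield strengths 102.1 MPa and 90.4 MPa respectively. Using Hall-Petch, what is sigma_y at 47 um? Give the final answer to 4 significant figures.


sigma_y = sigma0 + k / sqrt(d)
1/sqrt(d1) = 1/sqrt(2.9e-05) = 185.695;  1/sqrt(d2) = 127
k = (sigma1 - sigma2) / (1/sqrt(d1) - 1/sqrt(d2)) = (102.1 - 90.4) / (185.695 - 127) = 0.199335 MPa*m^0.5
sigma0 = sigma1 - k/sqrt(d1) = 102.1 - 0.199335*185.695 = 65.0845 MPa
sigma_y(d3) = 65.0845 + 0.199335 / sqrt(4.7e-05) = 94.16 MPa


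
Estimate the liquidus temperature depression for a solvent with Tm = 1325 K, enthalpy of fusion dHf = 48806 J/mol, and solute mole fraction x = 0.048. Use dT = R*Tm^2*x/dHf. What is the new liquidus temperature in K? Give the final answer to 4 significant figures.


dT = R*Tm^2*x / dHf
dT = 8.314 * 1325^2 * 0.048 / 48806
dT = 14.3552 K
T_new = 1325 - 14.3552 = 1311 K


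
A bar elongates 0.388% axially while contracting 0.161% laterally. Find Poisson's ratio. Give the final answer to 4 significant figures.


nu = -epsilon_lat / epsilon_axial
Lateral strain is contraction (negative), so using magnitudes:
nu = 0.161 / 0.388
nu = 0.4149


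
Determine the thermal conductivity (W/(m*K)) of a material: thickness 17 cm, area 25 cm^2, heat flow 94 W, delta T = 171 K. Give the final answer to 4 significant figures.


k = Q*L / (A*dT)
L = 0.17 m, A = 2.5e-03 m^2
k = 94 * 0.17 / (2.5e-03 * 171)
k = 37.38 W/(m*K)


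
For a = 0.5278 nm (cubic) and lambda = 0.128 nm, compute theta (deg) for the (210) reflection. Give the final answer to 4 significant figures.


d = a / sqrt(h^2+k^2+l^2)
d = 0.5278 / sqrt(5) = 0.236039 nm
lambda = 2*d*sin(theta)  =>  sin(theta) = lambda / (2*d)
sin(theta) = 0.128 / (2 * 0.236039) = 0.271141
theta = 15.73 deg


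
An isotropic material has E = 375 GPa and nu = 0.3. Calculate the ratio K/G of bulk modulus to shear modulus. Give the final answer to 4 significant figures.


G = E / (2*(1+nu))
G = 375 / (2*(1+0.3)) = 144.231 GPa
K = E / (3*(1-2*nu))
K = 375 / (3*(1-2*0.3)) = 312.5 GPa
K/G = 312.5 / 144.231 = 2.167


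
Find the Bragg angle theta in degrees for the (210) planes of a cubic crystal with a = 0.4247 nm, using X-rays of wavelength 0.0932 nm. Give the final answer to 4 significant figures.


d = a / sqrt(h^2+k^2+l^2)
d = 0.4247 / sqrt(5) = 0.189932 nm
lambda = 2*d*sin(theta)  =>  sin(theta) = lambda / (2*d)
sin(theta) = 0.0932 / (2 * 0.189932) = 0.245351
theta = 14.2 deg


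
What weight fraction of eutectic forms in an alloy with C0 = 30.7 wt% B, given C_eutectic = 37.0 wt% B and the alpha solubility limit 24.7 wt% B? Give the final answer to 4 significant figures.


f_primary = (C_e - C0) / (C_e - C_alpha_max)
f_primary = (37.0 - 30.7) / (37.0 - 24.7)
f_primary = 0.512195
f_eutectic = 1 - 0.512195 = 0.4878


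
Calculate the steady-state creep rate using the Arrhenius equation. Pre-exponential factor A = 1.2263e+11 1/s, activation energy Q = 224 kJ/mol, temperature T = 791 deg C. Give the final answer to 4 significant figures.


rate = A * exp(-Q / (R*T))
T = 791 + 273.15 = 1064.15 K
rate = 1.2263e+11 * exp(-224e3 / (8.314 * 1064.15))
rate = 1.239 1/s


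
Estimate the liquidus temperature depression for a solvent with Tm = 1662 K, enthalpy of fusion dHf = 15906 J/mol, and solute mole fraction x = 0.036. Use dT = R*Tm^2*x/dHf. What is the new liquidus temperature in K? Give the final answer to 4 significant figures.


dT = R*Tm^2*x / dHf
dT = 8.314 * 1662^2 * 0.036 / 15906
dT = 51.9773 K
T_new = 1662 - 51.9773 = 1610 K


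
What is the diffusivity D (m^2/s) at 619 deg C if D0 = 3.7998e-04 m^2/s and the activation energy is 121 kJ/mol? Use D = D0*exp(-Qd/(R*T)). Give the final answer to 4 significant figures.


D = D0 * exp(-Qd / (R*T))
T = 892.15 K
D = 3.7998e-04 * exp(-121e3 / (8.314 * 892.15))
D = 3.126e-11 m^2/s


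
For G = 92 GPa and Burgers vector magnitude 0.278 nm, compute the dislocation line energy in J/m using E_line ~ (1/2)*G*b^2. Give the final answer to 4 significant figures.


E = G*b^2/2
b = 0.278 nm = 2.78e-10 m
G = 92 GPa = 9.2e+10 Pa
E = 0.5 * 9.2e+10 * (2.78e-10)^2
E = 3.555e-09 J/m


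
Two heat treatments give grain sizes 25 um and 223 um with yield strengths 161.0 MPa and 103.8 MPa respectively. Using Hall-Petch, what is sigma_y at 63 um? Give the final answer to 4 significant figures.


sigma_y = sigma0 + k / sqrt(d)
1/sqrt(d1) = 1/sqrt(2.5e-05) = 200;  1/sqrt(d2) = 66.965
k = (sigma1 - sigma2) / (1/sqrt(d1) - 1/sqrt(d2)) = (161.0 - 103.8) / (200 - 66.965) = 0.429962 MPa*m^0.5
sigma0 = sigma1 - k/sqrt(d1) = 161.0 - 0.429962*200 = 75.0076 MPa
sigma_y(d3) = 75.0076 + 0.429962 / sqrt(6.3e-05) = 129.2 MPa


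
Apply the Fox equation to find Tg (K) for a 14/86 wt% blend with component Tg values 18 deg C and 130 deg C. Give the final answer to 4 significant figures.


1/Tg = w1/Tg1 + w2/Tg2 (in Kelvin)
Tg1 = 291.15 K, Tg2 = 403.15 K
1/Tg = 0.14/291.15 + 0.86/403.15
Tg = 382.5 K


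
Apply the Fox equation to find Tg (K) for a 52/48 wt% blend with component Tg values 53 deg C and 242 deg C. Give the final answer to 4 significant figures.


1/Tg = w1/Tg1 + w2/Tg2 (in Kelvin)
Tg1 = 326.15 K, Tg2 = 515.15 K
1/Tg = 0.52/326.15 + 0.48/515.15
Tg = 395.9 K


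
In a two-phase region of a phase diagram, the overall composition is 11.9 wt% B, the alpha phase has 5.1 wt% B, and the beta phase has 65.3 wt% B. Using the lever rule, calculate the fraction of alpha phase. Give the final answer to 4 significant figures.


f_alpha = (C_beta - C0) / (C_beta - C_alpha)
f_alpha = (65.3 - 11.9) / (65.3 - 5.1)
f_alpha = 0.887


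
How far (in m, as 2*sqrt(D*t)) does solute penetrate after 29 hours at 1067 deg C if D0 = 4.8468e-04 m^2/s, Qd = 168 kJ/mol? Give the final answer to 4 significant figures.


Step 1: D = D0 * exp(-Qd/(R*T))
T = 1340.15 K
D = 4.8468e-04 * exp(-168e3 / (8.314 * 1340.15)) = 1.3713e-10 m^2/s
Step 2: L = 2*sqrt(D*t)
t = 29 h = 104400 s
L = 2*sqrt(1.3713e-10 * 104400) = 7.567e-03 m


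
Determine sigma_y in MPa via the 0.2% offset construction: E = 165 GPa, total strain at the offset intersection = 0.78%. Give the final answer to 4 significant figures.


Offset strain = 0.002
Elastic strain at yield = total_strain - offset = 7.8e-03 - 0.002 = 5.8e-03
sigma_y = E * elastic_strain = 165000 * 5.8e-03
sigma_y = 957 MPa


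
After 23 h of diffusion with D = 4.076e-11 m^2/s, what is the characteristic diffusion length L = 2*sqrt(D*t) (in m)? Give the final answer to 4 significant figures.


t = 23 hr = 82800 s
Diffusion length = 2*sqrt(D*t)
= 2*sqrt(4.076e-11 * 82800)
= 3.674e-03 m


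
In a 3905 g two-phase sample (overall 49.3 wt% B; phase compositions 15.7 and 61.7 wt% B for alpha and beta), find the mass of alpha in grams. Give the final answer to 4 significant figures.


f_alpha = (C_beta - C0) / (C_beta - C_alpha)
f_alpha = (61.7 - 49.3) / (61.7 - 15.7) = 0.269565
m_alpha = f_alpha * m_total = 0.269565 * 3905 = 1053 g


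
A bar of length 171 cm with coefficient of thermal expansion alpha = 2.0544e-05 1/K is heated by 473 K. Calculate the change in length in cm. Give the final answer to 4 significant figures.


dL = L0 * alpha * dT
dL = 171 * 2.0544e-05 * 473
dL = 1.662 cm


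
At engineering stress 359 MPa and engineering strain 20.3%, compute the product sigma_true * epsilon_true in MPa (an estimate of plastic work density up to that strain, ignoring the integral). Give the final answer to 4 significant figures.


sigma_true = sigma_eng * (1 + epsilon_eng)
sigma_true = 359 * (1 + 0.203) = 431.877 MPa
epsilon_true = ln(1 + epsilon_eng)
epsilon_true = ln(1 + 0.203) = 0.184818
sigma_true * epsilon_true = 431.877 * 0.184818 = 79.82 MPa


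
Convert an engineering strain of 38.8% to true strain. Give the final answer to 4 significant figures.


epsilon_true = ln(1 + epsilon_eng)
epsilon_true = ln(1 + 0.388)
epsilon_true = 0.3279


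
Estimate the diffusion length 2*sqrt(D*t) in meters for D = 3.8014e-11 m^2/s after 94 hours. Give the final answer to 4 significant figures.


t = 94 hr = 338400 s
Diffusion length = 2*sqrt(D*t)
= 2*sqrt(3.8014e-11 * 338400)
= 7.173e-03 m


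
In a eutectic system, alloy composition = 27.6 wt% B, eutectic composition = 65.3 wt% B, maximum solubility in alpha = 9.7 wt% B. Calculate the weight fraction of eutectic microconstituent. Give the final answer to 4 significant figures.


f_primary = (C_e - C0) / (C_e - C_alpha_max)
f_primary = (65.3 - 27.6) / (65.3 - 9.7)
f_primary = 0.678058
f_eutectic = 1 - 0.678058 = 0.3219


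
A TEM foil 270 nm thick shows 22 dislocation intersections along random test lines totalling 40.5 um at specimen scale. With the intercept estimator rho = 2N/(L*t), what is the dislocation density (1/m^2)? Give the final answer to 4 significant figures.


rho = 2N / (L * t)
L = 40.5 um = 4.05e-05 m, t = 270 nm = 2.7e-07 m
rho = 2 * 22 / (4.05e-05 * 2.7e-07)
rho = 4.024e+12 1/m^2


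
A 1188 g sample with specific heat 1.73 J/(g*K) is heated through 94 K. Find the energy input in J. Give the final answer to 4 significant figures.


Q = m * cp * dT
Q = 1188 * 1.73 * 94
Q = 193200 J


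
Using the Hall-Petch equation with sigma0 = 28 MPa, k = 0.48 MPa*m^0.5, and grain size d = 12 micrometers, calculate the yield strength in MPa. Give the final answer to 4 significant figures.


sigma_y = sigma0 + k / sqrt(d)
d = 12 um = 1.2e-05 m
sigma_y = 28 + 0.48 / sqrt(1.2e-05)
sigma_y = 166.6 MPa


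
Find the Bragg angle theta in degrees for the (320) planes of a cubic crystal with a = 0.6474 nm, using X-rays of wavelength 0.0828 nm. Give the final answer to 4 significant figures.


d = a / sqrt(h^2+k^2+l^2)
d = 0.6474 / sqrt(13) = 0.179556 nm
lambda = 2*d*sin(theta)  =>  sin(theta) = lambda / (2*d)
sin(theta) = 0.0828 / (2 * 0.179556) = 0.230568
theta = 13.33 deg


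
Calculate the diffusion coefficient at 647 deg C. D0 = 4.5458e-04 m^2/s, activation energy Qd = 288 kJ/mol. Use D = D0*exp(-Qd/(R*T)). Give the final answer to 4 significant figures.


D = D0 * exp(-Qd / (R*T))
T = 920.15 K
D = 4.5458e-04 * exp(-288e3 / (8.314 * 920.15))
D = 2.032e-20 m^2/s


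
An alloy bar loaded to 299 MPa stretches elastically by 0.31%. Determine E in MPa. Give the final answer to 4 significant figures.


E = sigma / epsilon
epsilon = 0.31% = 3.1e-03
E = 299 / 3.1e-03
E = 96450 MPa


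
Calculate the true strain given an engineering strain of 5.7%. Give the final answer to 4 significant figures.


epsilon_true = ln(1 + epsilon_eng)
epsilon_true = ln(1 + 0.057)
epsilon_true = 0.05543


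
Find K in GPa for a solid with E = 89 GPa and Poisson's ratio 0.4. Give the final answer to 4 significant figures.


K = E / (3*(1-2*nu))
K = 89 / (3*(1-2*0.4))
K = 148.3 GPa


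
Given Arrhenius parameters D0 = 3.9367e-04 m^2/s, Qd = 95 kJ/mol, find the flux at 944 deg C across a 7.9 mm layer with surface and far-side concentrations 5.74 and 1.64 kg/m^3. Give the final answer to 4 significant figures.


Step 1: D = D0 * exp(-Qd/(R*T))
T = 944 + 273.15 = 1217.15 K
D = 3.9367e-04 * exp(-95e3 / (8.314 * 1217.15)) = 3.29617e-08 m^2/s
Step 2: J = D * (C1 - C2) / dx
J = 3.29617e-08 * (5.74 - 1.64) / 7.9e-03
J = 1.711e-05 kg/(m^2*s)


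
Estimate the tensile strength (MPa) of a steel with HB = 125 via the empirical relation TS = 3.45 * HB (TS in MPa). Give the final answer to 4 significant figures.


TS (MPa) = 3.45 * HB
TS = 3.45 * 125
TS = 431.3 MPa


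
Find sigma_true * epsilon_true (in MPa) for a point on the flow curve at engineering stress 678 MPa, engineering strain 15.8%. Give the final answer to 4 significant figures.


sigma_true = sigma_eng * (1 + epsilon_eng)
sigma_true = 678 * (1 + 0.158) = 785.124 MPa
epsilon_true = ln(1 + epsilon_eng)
epsilon_true = ln(1 + 0.158) = 0.146694
sigma_true * epsilon_true = 785.124 * 0.146694 = 115.2 MPa


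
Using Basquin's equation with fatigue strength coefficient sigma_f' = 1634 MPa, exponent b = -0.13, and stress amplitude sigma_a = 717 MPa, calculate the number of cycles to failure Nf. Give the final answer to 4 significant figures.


sigma_a = sigma_f' * (2*Nf)^b
2*Nf = (sigma_a / sigma_f')^(1/b)
2*Nf = (717 / 1634)^(1/-0.13)
2*Nf = 564.666
Nf = 282.3 cycles


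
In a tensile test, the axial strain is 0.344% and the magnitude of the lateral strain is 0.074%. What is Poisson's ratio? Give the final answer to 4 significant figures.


nu = -epsilon_lat / epsilon_axial
Lateral strain is contraction (negative), so using magnitudes:
nu = 0.074 / 0.344
nu = 0.2151


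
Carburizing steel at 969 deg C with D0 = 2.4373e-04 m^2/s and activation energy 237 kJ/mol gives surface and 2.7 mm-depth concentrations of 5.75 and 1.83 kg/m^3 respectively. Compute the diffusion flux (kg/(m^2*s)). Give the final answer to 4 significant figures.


Step 1: D = D0 * exp(-Qd/(R*T))
T = 969 + 273.15 = 1242.15 K
D = 2.4373e-04 * exp(-237e3 / (8.314 * 1242.15)) = 2.63192e-14 m^2/s
Step 2: J = D * (C1 - C2) / dx
J = 2.63192e-14 * (5.75 - 1.83) / 2.7e-03
J = 3.821e-11 kg/(m^2*s)


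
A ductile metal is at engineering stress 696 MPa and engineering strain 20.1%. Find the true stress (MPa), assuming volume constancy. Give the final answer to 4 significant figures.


sigma_true = sigma_eng * (1 + epsilon_eng)
sigma_true = 696 * (1 + 0.201)
sigma_true = 835.9 MPa


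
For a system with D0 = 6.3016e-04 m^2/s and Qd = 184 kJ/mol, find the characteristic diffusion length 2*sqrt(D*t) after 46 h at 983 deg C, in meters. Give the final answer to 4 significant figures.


Step 1: D = D0 * exp(-Qd/(R*T))
T = 1256.15 K
D = 6.3016e-04 * exp(-184e3 / (8.314 * 1256.15)) = 1.40566e-11 m^2/s
Step 2: L = 2*sqrt(D*t)
t = 46 h = 165600 s
L = 2*sqrt(1.40566e-11 * 165600) = 3.051e-03 m


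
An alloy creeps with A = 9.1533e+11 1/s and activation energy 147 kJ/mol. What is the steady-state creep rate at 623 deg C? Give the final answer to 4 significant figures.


rate = A * exp(-Q / (R*T))
T = 623 + 273.15 = 896.15 K
rate = 9.1533e+11 * exp(-147e3 / (8.314 * 896.15))
rate = 2471 1/s


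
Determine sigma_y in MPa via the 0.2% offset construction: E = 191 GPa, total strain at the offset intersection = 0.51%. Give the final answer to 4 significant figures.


Offset strain = 0.002
Elastic strain at yield = total_strain - offset = 5.1e-03 - 0.002 = 3.1e-03
sigma_y = E * elastic_strain = 191000 * 3.1e-03
sigma_y = 592.1 MPa


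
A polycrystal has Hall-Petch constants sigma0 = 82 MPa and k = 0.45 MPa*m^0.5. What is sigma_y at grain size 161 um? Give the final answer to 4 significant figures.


sigma_y = sigma0 + k / sqrt(d)
d = 161 um = 1.61e-04 m
sigma_y = 82 + 0.45 / sqrt(1.61e-04)
sigma_y = 117.5 MPa


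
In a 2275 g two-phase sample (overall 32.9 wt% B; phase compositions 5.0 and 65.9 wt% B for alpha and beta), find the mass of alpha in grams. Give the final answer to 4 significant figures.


f_alpha = (C_beta - C0) / (C_beta - C_alpha)
f_alpha = (65.9 - 32.9) / (65.9 - 5.0) = 0.541872
m_alpha = f_alpha * m_total = 0.541872 * 2275 = 1233 g


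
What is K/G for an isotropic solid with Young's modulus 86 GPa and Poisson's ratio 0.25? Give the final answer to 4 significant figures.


G = E / (2*(1+nu))
G = 86 / (2*(1+0.25)) = 34.4 GPa
K = E / (3*(1-2*nu))
K = 86 / (3*(1-2*0.25)) = 57.3333 GPa
K/G = 57.3333 / 34.4 = 1.667


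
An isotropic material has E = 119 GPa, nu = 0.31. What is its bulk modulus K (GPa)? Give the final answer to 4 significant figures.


K = E / (3*(1-2*nu))
K = 119 / (3*(1-2*0.31))
K = 104.4 GPa


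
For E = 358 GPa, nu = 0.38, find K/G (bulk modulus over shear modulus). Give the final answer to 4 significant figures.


G = E / (2*(1+nu))
G = 358 / (2*(1+0.38)) = 129.71 GPa
K = E / (3*(1-2*nu))
K = 358 / (3*(1-2*0.38)) = 497.222 GPa
K/G = 497.222 / 129.71 = 3.833


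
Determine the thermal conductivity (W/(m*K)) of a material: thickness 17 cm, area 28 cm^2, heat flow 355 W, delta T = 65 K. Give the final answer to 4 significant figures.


k = Q*L / (A*dT)
L = 0.17 m, A = 2.8e-03 m^2
k = 355 * 0.17 / (2.8e-03 * 65)
k = 331.6 W/(m*K)


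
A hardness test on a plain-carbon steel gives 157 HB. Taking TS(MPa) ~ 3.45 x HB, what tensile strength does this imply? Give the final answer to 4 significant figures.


TS (MPa) = 3.45 * HB
TS = 3.45 * 157
TS = 541.7 MPa


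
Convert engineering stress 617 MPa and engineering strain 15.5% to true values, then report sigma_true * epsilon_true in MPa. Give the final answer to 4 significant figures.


sigma_true = sigma_eng * (1 + epsilon_eng)
sigma_true = 617 * (1 + 0.155) = 712.635 MPa
epsilon_true = ln(1 + epsilon_eng)
epsilon_true = ln(1 + 0.155) = 0.1441
sigma_true * epsilon_true = 712.635 * 0.1441 = 102.7 MPa


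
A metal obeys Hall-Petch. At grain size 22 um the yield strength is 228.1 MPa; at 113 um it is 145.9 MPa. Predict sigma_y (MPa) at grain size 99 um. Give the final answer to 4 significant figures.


sigma_y = sigma0 + k / sqrt(d)
1/sqrt(d1) = 1/sqrt(2.2e-05) = 213.201;  1/sqrt(d2) = 94.0721
k = (sigma1 - sigma2) / (1/sqrt(d1) - 1/sqrt(d2)) = (228.1 - 145.9) / (213.201 - 94.0721) = 0.69001 MPa*m^0.5
sigma0 = sigma1 - k/sqrt(d1) = 228.1 - 0.69001*213.201 = 80.9893 MPa
sigma_y(d3) = 80.9893 + 0.69001 / sqrt(9.9e-05) = 150.3 MPa


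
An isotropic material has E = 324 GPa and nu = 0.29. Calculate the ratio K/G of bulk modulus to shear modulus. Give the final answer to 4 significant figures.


G = E / (2*(1+nu))
G = 324 / (2*(1+0.29)) = 125.581 GPa
K = E / (3*(1-2*nu))
K = 324 / (3*(1-2*0.29)) = 257.143 GPa
K/G = 257.143 / 125.581 = 2.048


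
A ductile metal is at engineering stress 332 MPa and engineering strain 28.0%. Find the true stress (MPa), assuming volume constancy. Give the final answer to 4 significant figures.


sigma_true = sigma_eng * (1 + epsilon_eng)
sigma_true = 332 * (1 + 0.28)
sigma_true = 425 MPa


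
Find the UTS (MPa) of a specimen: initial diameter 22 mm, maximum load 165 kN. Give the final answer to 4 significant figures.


A0 = pi*(d/2)^2 = pi*(22/2)^2 = 380.133 mm^2
UTS = F_max / A0 = 165*1000 / 380.133
UTS = 434.1 MPa


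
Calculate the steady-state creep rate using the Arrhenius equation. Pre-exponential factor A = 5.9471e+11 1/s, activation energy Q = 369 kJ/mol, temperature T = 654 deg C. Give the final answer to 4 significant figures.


rate = A * exp(-Q / (R*T))
T = 654 + 273.15 = 927.15 K
rate = 5.9471e+11 * exp(-369e3 / (8.314 * 927.15))
rate = 9.649e-10 1/s


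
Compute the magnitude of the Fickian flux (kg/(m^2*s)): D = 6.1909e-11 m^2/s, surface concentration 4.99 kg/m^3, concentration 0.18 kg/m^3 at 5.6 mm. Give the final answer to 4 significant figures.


J = -D * (dC/dx) = D * (C1 - C2) / dx
J = 6.1909e-11 * (4.99 - 0.18) / 5.6e-03
J = 5.318e-08 kg/(m^2*s)


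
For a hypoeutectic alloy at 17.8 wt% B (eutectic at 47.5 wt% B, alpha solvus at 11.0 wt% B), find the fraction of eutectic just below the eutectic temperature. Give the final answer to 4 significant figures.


f_primary = (C_e - C0) / (C_e - C_alpha_max)
f_primary = (47.5 - 17.8) / (47.5 - 11.0)
f_primary = 0.813699
f_eutectic = 1 - 0.813699 = 0.1863


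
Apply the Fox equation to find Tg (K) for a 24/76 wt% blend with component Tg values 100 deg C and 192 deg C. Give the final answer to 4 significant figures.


1/Tg = w1/Tg1 + w2/Tg2 (in Kelvin)
Tg1 = 373.15 K, Tg2 = 465.15 K
1/Tg = 0.24/373.15 + 0.76/465.15
Tg = 439.2 K


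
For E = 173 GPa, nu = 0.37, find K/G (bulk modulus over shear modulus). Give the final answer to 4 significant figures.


G = E / (2*(1+nu))
G = 173 / (2*(1+0.37)) = 63.1387 GPa
K = E / (3*(1-2*nu))
K = 173 / (3*(1-2*0.37)) = 221.795 GPa
K/G = 221.795 / 63.1387 = 3.513


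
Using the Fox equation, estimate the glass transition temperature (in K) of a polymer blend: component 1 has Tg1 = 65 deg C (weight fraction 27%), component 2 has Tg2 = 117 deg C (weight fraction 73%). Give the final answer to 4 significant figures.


1/Tg = w1/Tg1 + w2/Tg2 (in Kelvin)
Tg1 = 338.15 K, Tg2 = 390.15 K
1/Tg = 0.27/338.15 + 0.73/390.15
Tg = 374.6 K


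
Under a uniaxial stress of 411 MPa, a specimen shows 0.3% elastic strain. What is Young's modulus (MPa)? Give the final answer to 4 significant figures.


E = sigma / epsilon
epsilon = 0.3% = 3e-03
E = 411 / 3e-03
E = 137000 MPa


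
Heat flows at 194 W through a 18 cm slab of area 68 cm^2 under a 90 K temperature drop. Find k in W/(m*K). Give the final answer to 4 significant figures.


k = Q*L / (A*dT)
L = 0.18 m, A = 6.8e-03 m^2
k = 194 * 0.18 / (6.8e-03 * 90)
k = 57.06 W/(m*K)


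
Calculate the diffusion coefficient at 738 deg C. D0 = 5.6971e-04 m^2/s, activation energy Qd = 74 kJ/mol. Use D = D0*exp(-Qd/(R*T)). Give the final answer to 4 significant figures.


D = D0 * exp(-Qd / (R*T))
T = 1011.15 K
D = 5.6971e-04 * exp(-74e3 / (8.314 * 1011.15))
D = 8.566e-08 m^2/s


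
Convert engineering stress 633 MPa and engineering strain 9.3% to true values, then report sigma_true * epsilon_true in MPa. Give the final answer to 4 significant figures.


sigma_true = sigma_eng * (1 + epsilon_eng)
sigma_true = 633 * (1 + 0.093) = 691.869 MPa
epsilon_true = ln(1 + epsilon_eng)
epsilon_true = ln(1 + 0.093) = 0.0889262
sigma_true * epsilon_true = 691.869 * 0.0889262 = 61.53 MPa


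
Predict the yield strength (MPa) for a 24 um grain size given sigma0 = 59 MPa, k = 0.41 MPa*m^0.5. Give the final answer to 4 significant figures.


sigma_y = sigma0 + k / sqrt(d)
d = 24 um = 2.4e-05 m
sigma_y = 59 + 0.41 / sqrt(2.4e-05)
sigma_y = 142.7 MPa


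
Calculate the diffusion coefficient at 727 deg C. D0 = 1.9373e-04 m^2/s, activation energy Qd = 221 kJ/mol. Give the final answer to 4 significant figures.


D = D0 * exp(-Qd / (R*T))
T = 1000.15 K
D = 1.9373e-04 * exp(-221e3 / (8.314 * 1000.15))
D = 5.555e-16 m^2/s


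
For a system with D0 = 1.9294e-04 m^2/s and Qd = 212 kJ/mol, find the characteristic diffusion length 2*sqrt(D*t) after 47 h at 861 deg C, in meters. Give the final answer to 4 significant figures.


Step 1: D = D0 * exp(-Qd/(R*T))
T = 1134.15 K
D = 1.9294e-04 * exp(-212e3 / (8.314 * 1134.15)) = 3.32013e-14 m^2/s
Step 2: L = 2*sqrt(D*t)
t = 47 h = 169200 s
L = 2*sqrt(3.32013e-14 * 169200) = 1.499e-04 m


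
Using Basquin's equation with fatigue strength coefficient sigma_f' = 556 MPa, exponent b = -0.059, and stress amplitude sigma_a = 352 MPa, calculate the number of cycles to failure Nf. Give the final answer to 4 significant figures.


sigma_a = sigma_f' * (2*Nf)^b
2*Nf = (sigma_a / sigma_f')^(1/b)
2*Nf = (352 / 556)^(1/-0.059)
2*Nf = 2317.13
Nf = 1159 cycles


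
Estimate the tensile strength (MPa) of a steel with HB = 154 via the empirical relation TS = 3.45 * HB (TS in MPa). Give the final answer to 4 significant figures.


TS (MPa) = 3.45 * HB
TS = 3.45 * 154
TS = 531.3 MPa


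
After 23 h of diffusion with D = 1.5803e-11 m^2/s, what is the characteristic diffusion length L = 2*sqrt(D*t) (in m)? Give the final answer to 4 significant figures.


t = 23 hr = 82800 s
Diffusion length = 2*sqrt(D*t)
= 2*sqrt(1.5803e-11 * 82800)
= 2.288e-03 m


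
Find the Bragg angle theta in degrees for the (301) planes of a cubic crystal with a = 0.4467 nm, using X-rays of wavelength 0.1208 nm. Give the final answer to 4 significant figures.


d = a / sqrt(h^2+k^2+l^2)
d = 0.4467 / sqrt(10) = 0.141259 nm
lambda = 2*d*sin(theta)  =>  sin(theta) = lambda / (2*d)
sin(theta) = 0.1208 / (2 * 0.141259) = 0.427584
theta = 25.31 deg


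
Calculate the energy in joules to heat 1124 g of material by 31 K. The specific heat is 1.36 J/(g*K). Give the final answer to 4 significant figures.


Q = m * cp * dT
Q = 1124 * 1.36 * 31
Q = 47390 J


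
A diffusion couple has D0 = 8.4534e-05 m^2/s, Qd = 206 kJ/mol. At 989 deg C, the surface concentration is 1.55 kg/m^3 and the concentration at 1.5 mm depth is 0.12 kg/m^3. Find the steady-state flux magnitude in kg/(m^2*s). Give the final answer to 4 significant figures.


Step 1: D = D0 * exp(-Qd/(R*T))
T = 989 + 273.15 = 1262.15 K
D = 8.4534e-05 * exp(-206e3 / (8.314 * 1262.15)) = 2.51954e-13 m^2/s
Step 2: J = D * (C1 - C2) / dx
J = 2.51954e-13 * (1.55 - 0.12) / 1.5e-03
J = 2.402e-10 kg/(m^2*s)


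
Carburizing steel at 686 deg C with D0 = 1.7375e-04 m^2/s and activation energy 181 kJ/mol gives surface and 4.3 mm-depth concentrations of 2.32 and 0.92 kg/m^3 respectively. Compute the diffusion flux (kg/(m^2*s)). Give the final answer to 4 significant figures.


Step 1: D = D0 * exp(-Qd/(R*T))
T = 686 + 273.15 = 959.15 K
D = 1.7375e-04 * exp(-181e3 / (8.314 * 959.15)) = 2.41232e-14 m^2/s
Step 2: J = D * (C1 - C2) / dx
J = 2.41232e-14 * (2.32 - 0.92) / 4.3e-03
J = 7.854e-12 kg/(m^2*s)


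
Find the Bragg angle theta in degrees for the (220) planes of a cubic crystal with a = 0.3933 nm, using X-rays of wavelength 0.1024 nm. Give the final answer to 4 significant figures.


d = a / sqrt(h^2+k^2+l^2)
d = 0.3933 / sqrt(8) = 0.139053 nm
lambda = 2*d*sin(theta)  =>  sin(theta) = lambda / (2*d)
sin(theta) = 0.1024 / (2 * 0.139053) = 0.368206
theta = 21.61 deg


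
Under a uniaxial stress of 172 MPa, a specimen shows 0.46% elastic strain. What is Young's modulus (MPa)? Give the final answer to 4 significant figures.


E = sigma / epsilon
epsilon = 0.46% = 4.6e-03
E = 172 / 4.6e-03
E = 37390 MPa


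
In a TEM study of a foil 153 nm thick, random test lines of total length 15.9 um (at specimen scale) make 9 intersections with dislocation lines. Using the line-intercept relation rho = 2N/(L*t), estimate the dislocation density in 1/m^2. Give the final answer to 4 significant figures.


rho = 2N / (L * t)
L = 15.9 um = 1.59e-05 m, t = 153 nm = 1.53e-07 m
rho = 2 * 9 / (1.59e-05 * 1.53e-07)
rho = 7.399e+12 1/m^2


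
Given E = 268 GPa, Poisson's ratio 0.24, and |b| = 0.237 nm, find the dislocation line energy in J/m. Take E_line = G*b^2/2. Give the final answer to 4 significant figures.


Step 1: G = E / (2*(1+nu))
G = 268 / (2*(1+0.24)) = 108.065 GPa = 1.08065e+11 Pa
Step 2: E_line = G*b^2/2
b = 0.237 nm = 2.37e-10 m
E_line = 0.5 * 1.08065e+11 * (2.37e-10)^2 = 3.035e-09 J/m


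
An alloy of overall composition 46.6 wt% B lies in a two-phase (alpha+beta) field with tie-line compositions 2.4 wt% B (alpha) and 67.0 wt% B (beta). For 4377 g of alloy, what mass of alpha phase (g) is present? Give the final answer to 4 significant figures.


f_alpha = (C_beta - C0) / (C_beta - C_alpha)
f_alpha = (67.0 - 46.6) / (67.0 - 2.4) = 0.315789
m_alpha = f_alpha * m_total = 0.315789 * 4377 = 1382 g


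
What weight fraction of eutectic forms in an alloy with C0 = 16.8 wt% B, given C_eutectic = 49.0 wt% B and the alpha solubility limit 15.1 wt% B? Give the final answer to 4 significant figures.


f_primary = (C_e - C0) / (C_e - C_alpha_max)
f_primary = (49.0 - 16.8) / (49.0 - 15.1)
f_primary = 0.949853
f_eutectic = 1 - 0.949853 = 0.05015


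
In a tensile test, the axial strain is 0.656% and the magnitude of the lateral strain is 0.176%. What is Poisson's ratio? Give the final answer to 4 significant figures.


nu = -epsilon_lat / epsilon_axial
Lateral strain is contraction (negative), so using magnitudes:
nu = 0.176 / 0.656
nu = 0.2683


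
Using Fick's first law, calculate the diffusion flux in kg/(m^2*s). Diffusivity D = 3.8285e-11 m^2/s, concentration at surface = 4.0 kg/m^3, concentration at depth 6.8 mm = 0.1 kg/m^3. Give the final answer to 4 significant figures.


J = -D * (dC/dx) = D * (C1 - C2) / dx
J = 3.8285e-11 * (4.0 - 0.1) / 6.8e-03
J = 2.196e-08 kg/(m^2*s)


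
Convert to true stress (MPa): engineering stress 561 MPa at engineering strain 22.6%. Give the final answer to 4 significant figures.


sigma_true = sigma_eng * (1 + epsilon_eng)
sigma_true = 561 * (1 + 0.226)
sigma_true = 687.8 MPa


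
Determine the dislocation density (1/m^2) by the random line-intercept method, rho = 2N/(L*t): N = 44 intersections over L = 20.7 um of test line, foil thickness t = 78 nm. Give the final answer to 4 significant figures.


rho = 2N / (L * t)
L = 20.7 um = 2.07e-05 m, t = 78 nm = 7.8e-08 m
rho = 2 * 44 / (2.07e-05 * 7.8e-08)
rho = 5.45e+13 1/m^2


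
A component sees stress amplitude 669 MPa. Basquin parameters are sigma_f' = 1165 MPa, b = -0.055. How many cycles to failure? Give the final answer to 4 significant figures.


sigma_a = sigma_f' * (2*Nf)^b
2*Nf = (sigma_a / sigma_f')^(1/b)
2*Nf = (669 / 1165)^(1/-0.055)
2*Nf = 23988.1
Nf = 11990 cycles


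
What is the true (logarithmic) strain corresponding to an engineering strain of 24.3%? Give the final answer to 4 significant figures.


epsilon_true = ln(1 + epsilon_eng)
epsilon_true = ln(1 + 0.243)
epsilon_true = 0.2175


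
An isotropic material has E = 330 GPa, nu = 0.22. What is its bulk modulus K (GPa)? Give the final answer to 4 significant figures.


K = E / (3*(1-2*nu))
K = 330 / (3*(1-2*0.22))
K = 196.4 GPa


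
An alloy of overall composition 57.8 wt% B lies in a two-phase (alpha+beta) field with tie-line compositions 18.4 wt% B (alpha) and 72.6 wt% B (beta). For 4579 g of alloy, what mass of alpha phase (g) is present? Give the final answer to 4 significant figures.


f_alpha = (C_beta - C0) / (C_beta - C_alpha)
f_alpha = (72.6 - 57.8) / (72.6 - 18.4) = 0.273063
m_alpha = f_alpha * m_total = 0.273063 * 4579 = 1250 g


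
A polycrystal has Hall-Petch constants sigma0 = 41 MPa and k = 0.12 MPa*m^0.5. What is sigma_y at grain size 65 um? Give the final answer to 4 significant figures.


sigma_y = sigma0 + k / sqrt(d)
d = 65 um = 6.5e-05 m
sigma_y = 41 + 0.12 / sqrt(6.5e-05)
sigma_y = 55.88 MPa


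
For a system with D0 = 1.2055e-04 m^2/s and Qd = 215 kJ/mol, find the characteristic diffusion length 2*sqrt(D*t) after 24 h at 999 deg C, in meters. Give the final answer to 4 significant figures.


Step 1: D = D0 * exp(-Qd/(R*T))
T = 1272.15 K
D = 1.2055e-04 * exp(-215e3 / (8.314 * 1272.15)) = 1.79028e-13 m^2/s
Step 2: L = 2*sqrt(D*t)
t = 24 h = 86400 s
L = 2*sqrt(1.79028e-13 * 86400) = 2.487e-04 m


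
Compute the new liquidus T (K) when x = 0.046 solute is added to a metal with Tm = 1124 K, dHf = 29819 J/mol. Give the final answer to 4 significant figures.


dT = R*Tm^2*x / dHf
dT = 8.314 * 1124^2 * 0.046 / 29819
dT = 16.2034 K
T_new = 1124 - 16.2034 = 1108 K


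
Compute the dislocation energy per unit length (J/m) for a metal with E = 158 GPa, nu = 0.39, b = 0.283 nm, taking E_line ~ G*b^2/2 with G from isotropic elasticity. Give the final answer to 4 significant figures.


Step 1: G = E / (2*(1+nu))
G = 158 / (2*(1+0.39)) = 56.8345 GPa = 5.68345e+10 Pa
Step 2: E_line = G*b^2/2
b = 0.283 nm = 2.83e-10 m
E_line = 0.5 * 5.68345e+10 * (2.83e-10)^2 = 2.276e-09 J/m


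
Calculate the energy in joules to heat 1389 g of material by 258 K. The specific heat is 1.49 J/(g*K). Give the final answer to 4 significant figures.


Q = m * cp * dT
Q = 1389 * 1.49 * 258
Q = 534000 J


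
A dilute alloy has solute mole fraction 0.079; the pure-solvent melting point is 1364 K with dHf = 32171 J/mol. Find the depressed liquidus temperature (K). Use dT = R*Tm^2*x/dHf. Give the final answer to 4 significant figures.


dT = R*Tm^2*x / dHf
dT = 8.314 * 1364^2 * 0.079 / 32171
dT = 37.9841 K
T_new = 1364 - 37.9841 = 1326 K
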